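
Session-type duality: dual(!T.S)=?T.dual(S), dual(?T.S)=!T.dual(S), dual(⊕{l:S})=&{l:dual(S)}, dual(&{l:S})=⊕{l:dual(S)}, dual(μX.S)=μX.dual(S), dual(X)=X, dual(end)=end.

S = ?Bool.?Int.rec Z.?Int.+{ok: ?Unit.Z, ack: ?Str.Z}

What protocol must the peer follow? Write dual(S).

!Bool.!Int.rec Z.!Int.&{ok: !Unit.Z, ack: !Str.Z}

?Bool ↦ !Bool
  ?Int ↦ !Int
    rec Z ↦ rec Z  (rec unchanged)
      ?Int ↦ !Int
        +{ok,ack} ↦ &{ok,ack}  (⊕→&)
          [ok]
            ?Unit ↦ !Unit
              Z ↦ Z
          [ack]
            ?Str ↦ !Str
              Z ↦ Z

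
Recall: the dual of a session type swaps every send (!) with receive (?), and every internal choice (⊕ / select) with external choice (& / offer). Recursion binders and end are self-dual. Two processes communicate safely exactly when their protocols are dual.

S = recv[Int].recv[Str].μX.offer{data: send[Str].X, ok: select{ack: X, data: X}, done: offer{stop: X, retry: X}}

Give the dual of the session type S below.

send[Int].send[Str].μX.select{data: recv[Str].X, ok: offer{ack: X, data: X}, done: select{stop: X, retry: X}}

recv[Int] ↦ send[Int]
  recv[Str] ↦ send[Str]
    μX ↦ μX  (binder kept)
      offer{data,ok,done} ↦ select{data,ok,done}  (external→internal)
        case data:
          send[Str] ↦ recv[Str]
            dual(X) = X
        case ok:
          select{ack,data} ↦ offer{ack,data}  (internal→external)
            case ack:
              dual(X) = X
            case data:
              dual(X) = X
        case done:
          offer{stop,retry} ↦ select{stop,retry}  (external→internal)
            case stop:
              dual(X) = X
            case retry:
              dual(X) = X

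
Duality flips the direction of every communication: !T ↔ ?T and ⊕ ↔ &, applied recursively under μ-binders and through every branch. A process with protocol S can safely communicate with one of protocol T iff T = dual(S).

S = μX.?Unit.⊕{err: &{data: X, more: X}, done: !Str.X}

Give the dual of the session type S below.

μX = μX  (μ self-dual)
  ?Unit = !Unit
    ⊕{err,done} = &{err,done}  (internal→external)
      [err]
        &{data,more} = ⊕{data,more}  (&→⊕)
          [data]
            dual(X) = X
          [more]
            dual(X) = X
      [done]
        !Str = ?Str
          dual(X) = X

μX.!Unit.&{err: ⊕{data: X, more: X}, done: ?Str.X}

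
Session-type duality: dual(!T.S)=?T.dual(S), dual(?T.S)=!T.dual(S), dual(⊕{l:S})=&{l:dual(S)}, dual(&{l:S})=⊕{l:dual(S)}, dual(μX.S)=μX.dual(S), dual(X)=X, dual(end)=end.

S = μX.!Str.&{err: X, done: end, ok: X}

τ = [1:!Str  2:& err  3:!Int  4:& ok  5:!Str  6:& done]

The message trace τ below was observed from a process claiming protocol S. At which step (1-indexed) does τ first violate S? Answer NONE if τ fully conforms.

3

@1 !Str  match  state: &{err: μX.…, done: end, ok: μX.…}
@2 & err  match  state: μX.…
@3 got !Int, protocol expects !Str  ✗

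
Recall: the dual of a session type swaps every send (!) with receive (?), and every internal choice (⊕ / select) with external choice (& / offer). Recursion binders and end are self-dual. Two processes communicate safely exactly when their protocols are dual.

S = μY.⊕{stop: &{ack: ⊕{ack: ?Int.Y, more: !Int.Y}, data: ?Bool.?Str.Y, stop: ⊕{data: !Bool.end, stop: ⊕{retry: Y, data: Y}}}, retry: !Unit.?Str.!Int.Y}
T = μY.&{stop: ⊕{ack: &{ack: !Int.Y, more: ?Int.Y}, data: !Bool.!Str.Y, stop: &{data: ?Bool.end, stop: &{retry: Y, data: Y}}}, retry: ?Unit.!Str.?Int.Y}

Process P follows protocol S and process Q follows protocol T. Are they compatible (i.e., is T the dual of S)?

YES

μY ‖ μY  ✓ (μ self-dual)
  ⊕{stop,retry} ‖ &{stop,retry}  ✓ label sets agree
    case stop:
      &{ack,data,stop} ‖ ⊕{ack,data,stop}  ✓ label sets agree
        case ack:
          ⊕{ack,more} ‖ &{ack,more}  ✓ label sets agree
            case ack:
              ?Int ‖ !Int  ✓
                Y ‖ Y  ✓
            case more:
              !Int ‖ ?Int  ✓
                Y ‖ Y  ✓
        case data:
          ?Bool ‖ !Bool  ✓
            ?Str ‖ !Str  ✓
              Y ‖ Y  ✓
        case stop:
          ⊕{data,stop} ‖ &{data,stop}  ✓ label sets agree
            case data:
              !Bool ‖ ?Bool  ✓
                end ‖ end  ✓
            case stop:
              ⊕{retry,data} ‖ &{retry,data}  ✓ label sets agree
                case retry:
                  Y ‖ Y  ✓
                case data:
                  Y ‖ Y  ✓
    case retry:
      !Unit ‖ ?Unit  ✓
        ?Str ‖ !Str  ✓
          !Int ‖ ?Int  ✓
            Y ‖ Y  ✓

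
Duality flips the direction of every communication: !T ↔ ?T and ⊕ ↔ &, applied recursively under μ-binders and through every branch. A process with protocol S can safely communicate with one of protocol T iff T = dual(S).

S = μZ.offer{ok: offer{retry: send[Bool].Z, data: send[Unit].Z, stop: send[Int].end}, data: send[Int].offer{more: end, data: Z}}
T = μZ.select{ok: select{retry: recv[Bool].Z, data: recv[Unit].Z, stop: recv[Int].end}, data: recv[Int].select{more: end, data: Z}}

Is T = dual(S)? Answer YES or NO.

μZ vs μZ  match (μ self-dual)
  offer{ok,data} vs select{ok,data}  match label sets agree
    • ok:
      offer{retry,data,stop} vs select{retry,data,stop}  match label sets agree
        • retry:
          send[Bool] vs recv[Bool]  match
            Z vs Z  match
        • data:
          send[Unit] vs recv[Unit]  match
            Z vs Z  match
        • stop:
          send[Int] vs recv[Int]  match
            end vs end  match
    • data:
      send[Int] vs recv[Int]  match
        offer{more,data} vs select{more,data}  match label sets agree
          • more:
            end vs end  match
          • data:
            Z vs Z  match

YES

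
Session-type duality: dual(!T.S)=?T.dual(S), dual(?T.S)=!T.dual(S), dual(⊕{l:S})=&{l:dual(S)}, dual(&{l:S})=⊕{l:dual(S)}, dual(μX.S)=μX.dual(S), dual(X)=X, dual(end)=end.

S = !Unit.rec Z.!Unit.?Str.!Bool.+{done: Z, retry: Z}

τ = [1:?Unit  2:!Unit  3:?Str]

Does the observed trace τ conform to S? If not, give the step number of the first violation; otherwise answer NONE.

[1] got ?Unit, protocol expects !Unit  ✗

1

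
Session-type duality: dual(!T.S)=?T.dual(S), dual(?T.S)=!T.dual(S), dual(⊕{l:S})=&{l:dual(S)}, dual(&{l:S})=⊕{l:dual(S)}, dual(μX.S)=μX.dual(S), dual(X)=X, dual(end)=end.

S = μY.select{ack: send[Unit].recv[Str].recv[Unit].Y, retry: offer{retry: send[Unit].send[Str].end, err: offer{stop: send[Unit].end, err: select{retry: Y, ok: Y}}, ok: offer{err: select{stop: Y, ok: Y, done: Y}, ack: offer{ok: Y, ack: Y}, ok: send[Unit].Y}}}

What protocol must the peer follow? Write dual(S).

μY ↦ μY  (rec unchanged)
  select{ack,retry} ↦ offer{ack,retry}  (⊕→&)
    [ack]
      send[Unit] ↦ recv[Unit]
        recv[Str] ↦ send[Str]
          recv[Unit] ↦ send[Unit]
            Y self-dual
    [retry]
      offer{retry,err,ok} ↦ select{retry,err,ok}  (offer→select)
        [retry]
          send[Unit] ↦ recv[Unit]
            send[Str] ↦ recv[Str]
              end self-dual
        [err]
          offer{stop,err} ↦ select{stop,err}  (offer→select)
            [stop]
              send[Unit] ↦ recv[Unit]
                end self-dual
            [err]
              select{retry,ok} ↦ offer{retry,ok}  (⊕→&)
                [retry]
                  Y self-dual
                [ok]
                  Y self-dual
        [ok]
          offer{err,ack,ok} ↦ select{err,ack,ok}  (offer→select)
            [err]
              select{stop,ok,done} ↦ offer{stop,ok,done}  (⊕→&)
                [stop]
                  Y self-dual
                [ok]
                  Y self-dual
                [done]
                  Y self-dual
            [ack]
              offer{ok,ack} ↦ select{ok,ack}  (offer→select)
                [ok]
                  Y self-dual
                [ack]
                  Y self-dual
            [ok]
              send[Unit] ↦ recv[Unit]
                Y self-dual

μY.offer{ack: recv[Unit].send[Str].send[Unit].Y, retry: select{retry: recv[Unit].recv[Str].end, err: select{stop: recv[Unit].end, err: offer{retry: Y, ok: Y}}, ok: select{err: offer{stop: Y, ok: Y, done: Y}, ack: select{ok: Y, ack: Y}, ok: recv[Unit].Y}}}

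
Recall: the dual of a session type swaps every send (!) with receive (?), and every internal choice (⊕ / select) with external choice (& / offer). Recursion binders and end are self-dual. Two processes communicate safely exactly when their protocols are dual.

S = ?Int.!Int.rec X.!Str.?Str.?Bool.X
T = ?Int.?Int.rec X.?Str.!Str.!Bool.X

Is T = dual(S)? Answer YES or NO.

?Int | ?Int  ✗ same direction on both sides — not dual

NO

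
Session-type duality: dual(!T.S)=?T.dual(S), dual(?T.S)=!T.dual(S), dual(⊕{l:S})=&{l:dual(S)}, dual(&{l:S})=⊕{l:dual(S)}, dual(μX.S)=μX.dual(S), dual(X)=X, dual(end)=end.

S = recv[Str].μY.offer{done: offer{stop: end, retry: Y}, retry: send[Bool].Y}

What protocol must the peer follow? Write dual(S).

send[Str].μY.select{done: select{stop: end, retry: Y}, retry: recv[Bool].Y}

recv[Str] = send[Str]
  μY = μY  (rec unchanged)
    offer{done,retry} = select{done,retry}  (offer→select)
      • done:
        offer{stop,retry} = select{stop,retry}  (offer→select)
          • stop:
            dual(end) = end
          • retry:
            dual(Y) = Y
      • retry:
        send[Bool] = recv[Bool]
          dual(Y) = Y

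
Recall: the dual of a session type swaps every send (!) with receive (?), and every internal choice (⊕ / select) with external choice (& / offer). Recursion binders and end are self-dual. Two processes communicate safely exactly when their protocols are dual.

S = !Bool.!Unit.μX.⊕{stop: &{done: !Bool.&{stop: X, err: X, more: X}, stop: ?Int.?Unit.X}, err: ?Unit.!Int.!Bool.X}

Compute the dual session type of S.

?Bool.?Unit.μX.&{stop: ⊕{done: ?Bool.⊕{stop: X, err: X, more: X}, stop: !Int.!Unit.X}, err: !Unit.?Int.?Bool.X}

!Bool ↦ ?Bool
  !Unit ↦ ?Unit
    μX ↦ μX  (binder kept)
      ⊕{stop,err} ↦ &{stop,err}  (⊕→&)
        • stop:
          &{done,stop} ↦ ⊕{done,stop}  (&→⊕)
            • done:
              !Bool ↦ ?Bool
                &{stop,err,more} ↦ ⊕{stop,err,more}  (&→⊕)
                  • stop:
                    X self-dual
                  • err:
                    X self-dual
                  • more:
                    X self-dual
            • stop:
              ?Int ↦ !Int
                ?Unit ↦ !Unit
                  X self-dual
        • err:
          ?Unit ↦ !Unit
            !Int ↦ ?Int
              !Bool ↦ ?Bool
                X self-dual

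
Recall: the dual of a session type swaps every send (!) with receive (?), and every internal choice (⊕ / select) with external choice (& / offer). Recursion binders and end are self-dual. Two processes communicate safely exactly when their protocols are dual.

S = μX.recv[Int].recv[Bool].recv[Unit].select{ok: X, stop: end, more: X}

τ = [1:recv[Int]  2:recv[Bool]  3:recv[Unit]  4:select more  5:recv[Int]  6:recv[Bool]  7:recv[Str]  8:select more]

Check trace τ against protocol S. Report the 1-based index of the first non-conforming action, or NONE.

[1] recv[Int]  ok  now at recv[Bool].recv[Unit].select{ok: μX.…, stop: end, more: μX.…}
[2] recv[Bool]  ok  now at recv[Unit].select{ok: μX.…, stop: end, more: μX.…}
[3] recv[Unit]  ok  now at select{ok: μX.…, stop: end, more: μX.…}
[4] select more  ok  now at μX.…
[5] recv[Int]  ok  now at recv[Bool].recv[Unit].select{ok: μX.…, stop: end, more: μX.…}
[6] recv[Bool]  ok  now at recv[Unit].select{ok: μX.…, stop: end, more: μX.…}
[7] got recv[Str], protocol expects recv[Unit]  ✗

7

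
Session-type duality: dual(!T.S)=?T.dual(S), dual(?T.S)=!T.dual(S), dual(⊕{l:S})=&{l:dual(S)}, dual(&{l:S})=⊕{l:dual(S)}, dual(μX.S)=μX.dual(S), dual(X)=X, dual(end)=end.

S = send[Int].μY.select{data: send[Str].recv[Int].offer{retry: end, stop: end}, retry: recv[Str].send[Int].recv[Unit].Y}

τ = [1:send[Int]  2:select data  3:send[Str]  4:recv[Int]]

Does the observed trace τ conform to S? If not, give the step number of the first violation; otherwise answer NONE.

step 1: send[Int]  match  residual = μY.…
step 2: select data  match  residual = send[Str].recv[Int].offer{retry: end, stop: end}
step 3: send[Str]  match  residual = recv[Int].offer{retry: end, stop: end}
step 4: recv[Int]  match  residual = offer{retry: end, stop: end}
trace exhausted — no violation

NONE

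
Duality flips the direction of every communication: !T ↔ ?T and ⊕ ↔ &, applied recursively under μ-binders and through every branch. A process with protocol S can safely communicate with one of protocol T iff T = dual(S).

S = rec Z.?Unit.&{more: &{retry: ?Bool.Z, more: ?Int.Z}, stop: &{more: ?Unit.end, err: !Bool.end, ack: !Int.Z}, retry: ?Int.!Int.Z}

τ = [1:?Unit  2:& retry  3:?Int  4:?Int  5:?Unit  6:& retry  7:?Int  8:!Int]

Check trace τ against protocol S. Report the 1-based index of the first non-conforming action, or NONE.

step 1: ?Unit  ok  residual = &{more: &{retry: ?Bool.rec Z.…, more: ?Int.rec Z.…}, stop: &{more: ?Unit.end, err: !Bool.end, ack: !Int.rec Z.…}, retry: ?Int.!Int.rec Z.…}
step 2: & retry  ok  residual = ?Int.!Int.rec Z.…
step 3: ?Int  ok  residual = !Int.rec Z.…
step 4: got ?Int, protocol expects !Int  ✗

4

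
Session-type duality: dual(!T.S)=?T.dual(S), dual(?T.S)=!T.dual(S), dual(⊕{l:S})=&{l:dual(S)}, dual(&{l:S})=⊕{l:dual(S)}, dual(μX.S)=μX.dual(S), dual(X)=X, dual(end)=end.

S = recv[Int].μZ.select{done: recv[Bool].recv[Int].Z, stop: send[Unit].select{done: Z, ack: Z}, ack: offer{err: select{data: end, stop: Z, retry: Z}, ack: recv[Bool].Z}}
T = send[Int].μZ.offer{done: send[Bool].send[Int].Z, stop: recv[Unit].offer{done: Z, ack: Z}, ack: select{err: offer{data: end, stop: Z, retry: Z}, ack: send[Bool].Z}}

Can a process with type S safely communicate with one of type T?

YES

recv[Int] ‖ send[Int]  match
  μZ ‖ μZ  match (μ self-dual)
    select{done,stop,ack} ‖ offer{done,stop,ack}  match same labels
      case done:
        recv[Bool] ‖ send[Bool]  match
          recv[Int] ‖ send[Int]  match
            Z ‖ Z  match
      case stop:
        send[Unit] ‖ recv[Unit]  match
          select{done,ack} ‖ offer{done,ack}  match same labels
            case done:
              Z ‖ Z  match
            case ack:
              Z ‖ Z  match
      case ack:
        offer{err,ack} ‖ select{err,ack}  match same labels
          case err:
            select{data,stop,retry} ‖ offer{data,stop,retry}  match same labels
              case data:
                end ‖ end  match
              case stop:
                Z ‖ Z  match
              case retry:
                Z ‖ Z  match
          case ack:
            recv[Bool] ‖ send[Bool]  match
              Z ‖ Z  match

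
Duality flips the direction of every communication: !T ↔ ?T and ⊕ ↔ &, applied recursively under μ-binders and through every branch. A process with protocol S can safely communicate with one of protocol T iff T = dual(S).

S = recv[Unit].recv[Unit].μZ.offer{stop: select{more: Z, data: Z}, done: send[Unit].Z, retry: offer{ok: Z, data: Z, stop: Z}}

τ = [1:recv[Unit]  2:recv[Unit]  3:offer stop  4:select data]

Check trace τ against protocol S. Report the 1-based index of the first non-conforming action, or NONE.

step 1: recv[Unit]  ok  residual = recv[Unit].μZ.…
step 2: recv[Unit]  ok  residual = μZ.…
step 3: offer stop  ok  residual = select{more: μZ.…, data: μZ.…}
step 4: select data  ok  residual = μZ.…
trace exhausted — no violation

NONE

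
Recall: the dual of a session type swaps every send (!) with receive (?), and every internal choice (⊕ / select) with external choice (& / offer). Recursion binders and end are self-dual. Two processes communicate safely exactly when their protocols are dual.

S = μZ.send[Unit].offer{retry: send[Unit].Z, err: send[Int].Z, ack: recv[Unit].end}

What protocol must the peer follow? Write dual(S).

μZ ↦ μZ  (μ self-dual)
  send[Unit] ↦ recv[Unit]
    offer{retry,err,ack} ↦ select{retry,err,ack}  (external→internal)
      • retry:
        send[Unit] ↦ recv[Unit]
          Z ↦ Z
      • err:
        send[Int] ↦ recv[Int]
          Z ↦ Z
      • ack:
        recv[Unit] ↦ send[Unit]
          end ↦ end

μZ.recv[Unit].select{retry: recv[Unit].Z, err: recv[Int].Z, ack: send[Unit].end}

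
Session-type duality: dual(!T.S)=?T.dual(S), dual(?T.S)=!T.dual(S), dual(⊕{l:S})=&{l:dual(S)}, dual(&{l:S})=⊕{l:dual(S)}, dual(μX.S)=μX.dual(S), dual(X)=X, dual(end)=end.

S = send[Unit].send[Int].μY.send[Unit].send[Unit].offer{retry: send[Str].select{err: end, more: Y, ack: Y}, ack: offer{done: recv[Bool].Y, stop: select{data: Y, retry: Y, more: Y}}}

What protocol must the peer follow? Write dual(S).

send[Unit] ↦ recv[Unit]
  send[Int] ↦ recv[Int]
    μY ↦ μY  (rec unchanged)
      send[Unit] ↦ recv[Unit]
        send[Unit] ↦ recv[Unit]
          offer{retry,ack} ↦ select{retry,ack}  (&→⊕)
            [retry]
              send[Str] ↦ recv[Str]
                select{err,more,ack} ↦ offer{err,more,ack}  (select→offer)
                  [err]
                    end self-dual
                  [more]
                    Y self-dual
                  [ack]
                    Y self-dual
            [ack]
              offer{done,stop} ↦ select{done,stop}  (&→⊕)
                [done]
                  recv[Bool] ↦ send[Bool]
                    Y self-dual
                [stop]
                  select{data,retry,more} ↦ offer{data,retry,more}  (select→offer)
                    [data]
                      Y self-dual
                    [retry]
                      Y self-dual
                    [more]
                      Y self-dual

recv[Unit].recv[Int].μY.recv[Unit].recv[Unit].select{retry: recv[Str].offer{err: end, more: Y, ack: Y}, ack: select{done: send[Bool].Y, stop: offer{data: Y, retry: Y, more: Y}}}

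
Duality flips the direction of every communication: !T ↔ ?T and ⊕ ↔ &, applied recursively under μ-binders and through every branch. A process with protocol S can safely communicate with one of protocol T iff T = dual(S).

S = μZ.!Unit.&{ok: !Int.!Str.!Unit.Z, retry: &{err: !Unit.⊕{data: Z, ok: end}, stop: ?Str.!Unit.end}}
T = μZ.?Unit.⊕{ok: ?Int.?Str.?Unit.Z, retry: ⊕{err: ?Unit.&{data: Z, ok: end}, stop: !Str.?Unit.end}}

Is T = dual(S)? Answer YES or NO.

μZ ‖ μZ  match (μ self-dual)
  !Unit ‖ ?Unit  match
    &{ok,retry} ‖ ⊕{ok,retry}  match label sets agree
      [ok]
        !Int ‖ ?Int  match
          !Str ‖ ?Str  match
            !Unit ‖ ?Unit  match
              Z ‖ Z  match
      [retry]
        &{err,stop} ‖ ⊕{err,stop}  match label sets agree
          [err]
            !Unit ‖ ?Unit  match
              ⊕{data,ok} ‖ &{data,ok}  match label sets agree
                [data]
                  Z ‖ Z  match
                [ok]
                  end ‖ end  match
          [stop]
            ?Str ‖ !Str  match
              !Unit ‖ ?Unit  match
                end ‖ end  match

YES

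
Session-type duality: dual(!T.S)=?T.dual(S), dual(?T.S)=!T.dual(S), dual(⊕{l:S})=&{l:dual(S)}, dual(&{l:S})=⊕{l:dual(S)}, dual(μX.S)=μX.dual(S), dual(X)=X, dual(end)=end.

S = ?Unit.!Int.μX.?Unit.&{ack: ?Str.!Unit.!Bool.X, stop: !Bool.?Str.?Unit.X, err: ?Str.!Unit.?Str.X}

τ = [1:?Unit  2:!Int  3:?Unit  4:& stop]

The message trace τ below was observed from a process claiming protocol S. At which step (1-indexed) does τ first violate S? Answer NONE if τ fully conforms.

NONE

step 1: ?Unit  ✓  cont: !Int.μX.…
step 2: !Int  ✓  cont: μX.…
step 3: ?Unit  ✓  cont: &{ack: ?Str.!Unit.!Bool.μX.…, stop: !Bool.?Str.?Unit.μX.…, err: ?Str.!Unit.?Str.μX.…}
step 4: & stop  ✓  cont: !Bool.?Str.?Unit.μX.…
all 4 steps conform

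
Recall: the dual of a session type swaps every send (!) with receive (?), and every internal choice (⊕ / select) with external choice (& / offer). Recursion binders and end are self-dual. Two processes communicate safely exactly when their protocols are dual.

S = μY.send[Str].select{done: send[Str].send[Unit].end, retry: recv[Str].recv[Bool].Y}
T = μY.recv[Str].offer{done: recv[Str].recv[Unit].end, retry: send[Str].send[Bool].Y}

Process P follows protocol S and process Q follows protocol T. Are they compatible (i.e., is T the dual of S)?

YES

μY | μY  match (rec unchanged)
  send[Str] | recv[Str]  match
    select{done,retry} | offer{done,retry}  match labels match
      • done:
        send[Str] | recv[Str]  match
          send[Unit] | recv[Unit]  match
            end | end  match
      • retry:
        recv[Str] | send[Str]  match
          recv[Bool] | send[Bool]  match
            Y | Y  match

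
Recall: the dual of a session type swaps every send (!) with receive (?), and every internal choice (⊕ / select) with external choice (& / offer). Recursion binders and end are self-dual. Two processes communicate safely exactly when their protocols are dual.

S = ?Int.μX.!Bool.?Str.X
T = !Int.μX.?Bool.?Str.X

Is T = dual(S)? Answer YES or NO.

NO

?Int ‖ !Int  match
  μX ‖ μX  match (rec unchanged)
    !Bool ‖ ?Bool  match
      ?Str ‖ ?Str  ✗ same direction on both sides — not dual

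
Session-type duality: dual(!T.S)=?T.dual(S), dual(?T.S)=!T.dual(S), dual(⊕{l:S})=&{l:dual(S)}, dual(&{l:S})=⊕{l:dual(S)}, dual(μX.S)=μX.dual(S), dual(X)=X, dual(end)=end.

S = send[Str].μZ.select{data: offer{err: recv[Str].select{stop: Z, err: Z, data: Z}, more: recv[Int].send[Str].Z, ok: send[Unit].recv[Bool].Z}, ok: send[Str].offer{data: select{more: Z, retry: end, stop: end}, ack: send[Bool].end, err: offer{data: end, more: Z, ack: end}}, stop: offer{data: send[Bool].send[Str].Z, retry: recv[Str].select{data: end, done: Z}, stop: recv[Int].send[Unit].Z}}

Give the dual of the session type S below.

recv[Str].μZ.offer{data: select{err: send[Str].offer{stop: Z, err: Z, data: Z}, more: send[Int].recv[Str].Z, ok: recv[Unit].send[Bool].Z}, ok: recv[Str].select{data: offer{more: Z, retry: end, stop: end}, ack: recv[Bool].end, err: select{data: end, more: Z, ack: end}}, stop: select{data: recv[Bool].recv[Str].Z, retry: send[Str].offer{data: end, done: Z}, stop: send[Int].recv[Unit].Z}}

send[Str] ↦ recv[Str]
  μZ ↦ μZ  (binder kept)
    select{data,ok,stop} ↦ offer{data,ok,stop}  (select→offer)
      [data]
        offer{err,more,ok} ↦ select{err,more,ok}  (offer→select)
          [err]
            recv[Str] ↦ send[Str]
              select{stop,err,data} ↦ offer{stop,err,data}  (select→offer)
                [stop]
                  Z self-dual
                [err]
                  Z self-dual
                [data]
                  Z self-dual
          [more]
            recv[Int] ↦ send[Int]
              send[Str] ↦ recv[Str]
                Z self-dual
          [ok]
            send[Unit] ↦ recv[Unit]
              recv[Bool] ↦ send[Bool]
                Z self-dual
      [ok]
        send[Str] ↦ recv[Str]
          offer{data,ack,err} ↦ select{data,ack,err}  (offer→select)
            [data]
              select{more,retry,stop} ↦ offer{more,retry,stop}  (select→offer)
                [more]
                  Z self-dual
                [retry]
                  end self-dual
                [stop]
                  end self-dual
            [ack]
              send[Bool] ↦ recv[Bool]
                end self-dual
            [err]
              offer{data,more,ack} ↦ select{data,more,ack}  (offer→select)
                [data]
                  end self-dual
                [more]
                  Z self-dual
                [ack]
                  end self-dual
      [stop]
        offer{data,retry,stop} ↦ select{data,retry,stop}  (offer→select)
          [data]
            send[Bool] ↦ recv[Bool]
              send[Str] ↦ recv[Str]
                Z self-dual
          [retry]
            recv[Str] ↦ send[Str]
              select{data,done} ↦ offer{data,done}  (select→offer)
                [data]
                  end self-dual
                [done]
                  Z self-dual
          [stop]
            recv[Int] ↦ send[Int]
              send[Unit] ↦ recv[Unit]
                Z self-dual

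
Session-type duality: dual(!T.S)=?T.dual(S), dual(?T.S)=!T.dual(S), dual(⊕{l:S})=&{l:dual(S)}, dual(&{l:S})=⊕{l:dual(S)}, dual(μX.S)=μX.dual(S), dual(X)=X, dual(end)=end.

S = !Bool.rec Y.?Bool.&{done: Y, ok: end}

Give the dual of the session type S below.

?Bool.rec Y.!Bool.+{done: Y, ok: end}

!Bool → ?Bool
  rec Y → rec Y  (μ self-dual)
    ?Bool → !Bool
      &{done,ok} → +{done,ok}  (offer→select)
        case done:
          dual(Y) = Y
        case ok:
          dual(end) = end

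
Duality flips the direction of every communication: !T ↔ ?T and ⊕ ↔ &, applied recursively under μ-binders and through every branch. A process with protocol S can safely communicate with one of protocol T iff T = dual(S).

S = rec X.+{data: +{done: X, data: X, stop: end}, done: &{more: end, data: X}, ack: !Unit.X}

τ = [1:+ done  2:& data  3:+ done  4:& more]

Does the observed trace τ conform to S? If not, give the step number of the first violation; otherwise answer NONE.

step 1: + done  ✓  now at &{more: end, data: rec X.…}
step 2: & data  ✓  now at rec X.…
step 3: + done  ✓  now at &{more: end, data: rec X.…}
step 4: & more  ✓  now at end
τ conforms to S (length 4)

NONE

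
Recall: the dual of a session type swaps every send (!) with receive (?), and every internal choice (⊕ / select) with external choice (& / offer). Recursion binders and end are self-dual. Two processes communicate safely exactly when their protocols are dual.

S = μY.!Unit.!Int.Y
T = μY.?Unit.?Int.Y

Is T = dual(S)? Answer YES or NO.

μY | μY  match (binder kept)
  !Unit | ?Unit  match
    !Int | ?Int  match
      Y | Y  match

YES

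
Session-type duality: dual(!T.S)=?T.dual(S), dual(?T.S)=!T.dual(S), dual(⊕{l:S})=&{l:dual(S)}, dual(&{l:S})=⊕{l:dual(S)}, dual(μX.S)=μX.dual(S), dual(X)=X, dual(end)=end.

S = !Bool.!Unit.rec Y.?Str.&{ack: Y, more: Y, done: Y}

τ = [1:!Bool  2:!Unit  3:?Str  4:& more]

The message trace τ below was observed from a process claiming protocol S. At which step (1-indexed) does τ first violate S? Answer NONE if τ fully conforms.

step 1: !Bool  ✓  now at !Unit.rec Y.…
step 2: !Unit  ✓  now at rec Y.…
step 3: ?Str  ✓  now at &{ack: rec Y.…, more: rec Y.…, done: rec Y.…}
step 4: & more  ✓  now at rec Y.…
all 4 steps conform

NONE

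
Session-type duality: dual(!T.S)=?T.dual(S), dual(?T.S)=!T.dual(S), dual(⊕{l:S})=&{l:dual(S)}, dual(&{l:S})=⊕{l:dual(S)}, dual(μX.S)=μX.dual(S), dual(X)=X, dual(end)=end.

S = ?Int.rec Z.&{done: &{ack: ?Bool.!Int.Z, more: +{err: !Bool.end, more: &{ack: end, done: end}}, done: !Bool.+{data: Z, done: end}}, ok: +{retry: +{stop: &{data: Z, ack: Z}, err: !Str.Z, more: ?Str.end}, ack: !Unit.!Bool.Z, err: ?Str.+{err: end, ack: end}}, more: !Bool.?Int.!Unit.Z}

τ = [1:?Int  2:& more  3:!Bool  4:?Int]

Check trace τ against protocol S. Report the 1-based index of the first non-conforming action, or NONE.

NONE

step 1: ?Int  ok  state: rec Z.…
step 2: & more  ok  state: !Bool.?Int.!Unit.rec Z.…
step 3: !Bool  ok  state: ?Int.!Unit.rec Z.…
step 4: ?Int  ok  state: !Unit.rec Z.…
all 4 steps conform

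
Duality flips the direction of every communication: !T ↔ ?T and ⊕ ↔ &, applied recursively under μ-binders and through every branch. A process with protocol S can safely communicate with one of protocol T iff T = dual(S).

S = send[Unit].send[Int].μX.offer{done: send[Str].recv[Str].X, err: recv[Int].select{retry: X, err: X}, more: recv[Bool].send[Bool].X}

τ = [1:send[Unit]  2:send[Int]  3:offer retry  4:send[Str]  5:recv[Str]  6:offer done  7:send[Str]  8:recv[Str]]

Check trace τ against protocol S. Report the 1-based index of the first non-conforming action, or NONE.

step 1: send[Unit]  ✓  cont: send[Int].μX.…
step 2: send[Int]  ✓  cont: μX.…
step 3: got offer retry, protocol expects offer done or offer err or offer more  ✗

3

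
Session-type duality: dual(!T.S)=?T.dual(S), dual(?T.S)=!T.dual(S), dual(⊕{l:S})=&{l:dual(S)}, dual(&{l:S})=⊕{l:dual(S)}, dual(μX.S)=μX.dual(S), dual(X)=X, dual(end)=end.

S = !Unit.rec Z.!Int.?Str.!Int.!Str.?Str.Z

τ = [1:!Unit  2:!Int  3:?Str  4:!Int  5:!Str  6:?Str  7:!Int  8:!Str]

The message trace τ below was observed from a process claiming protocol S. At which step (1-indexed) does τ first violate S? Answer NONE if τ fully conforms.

8

step 1: !Unit  ✓  now at rec Z.…
step 2: !Int  ✓  now at ?Str.!Int.!Str.?Str.rec Z.…
step 3: ?Str  ✓  now at !Int.!Str.?Str.rec Z.…
step 4: !Int  ✓  now at !Str.?Str.rec Z.…
step 5: !Str  ✓  now at ?Str.rec Z.…
step 6: ?Str  ✓  now at rec Z.…
step 7: !Int  ✓  now at ?Str.!Int.!Str.?Str.rec Z.…
step 8: got !Str, protocol expects ?Str  ✗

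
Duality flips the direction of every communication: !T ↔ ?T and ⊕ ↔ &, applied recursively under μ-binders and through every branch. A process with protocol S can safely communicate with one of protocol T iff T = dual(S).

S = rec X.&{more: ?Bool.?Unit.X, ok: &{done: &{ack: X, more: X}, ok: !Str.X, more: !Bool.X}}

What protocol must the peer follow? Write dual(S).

rec X = rec X  (rec unchanged)
  &{more,ok} = +{more,ok}  (external→internal)
    case more:
      ?Bool = !Bool
        ?Unit = !Unit
          X ↦ X
    case ok:
      &{done,ok,more} = +{done,ok,more}  (external→internal)
        case done:
          &{ack,more} = +{ack,more}  (external→internal)
            case ack:
              X ↦ X
            case more:
              X ↦ X
        case ok:
          !Str = ?Str
            X ↦ X
        case more:
          !Bool = ?Bool
            X ↦ X

rec X.+{more: !Bool.!Unit.X, ok: +{done: +{ack: X, more: X}, ok: ?Str.X, more: ?Bool.X}}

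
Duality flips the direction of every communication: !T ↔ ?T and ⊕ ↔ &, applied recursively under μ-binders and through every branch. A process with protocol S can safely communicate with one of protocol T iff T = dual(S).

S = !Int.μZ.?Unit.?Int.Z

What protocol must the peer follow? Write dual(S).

!Int = ?Int
  μZ = μZ  (rec unchanged)
    ?Unit = !Unit
      ?Int = !Int
        dual(Z) = Z

?Int.μZ.!Unit.!Int.Z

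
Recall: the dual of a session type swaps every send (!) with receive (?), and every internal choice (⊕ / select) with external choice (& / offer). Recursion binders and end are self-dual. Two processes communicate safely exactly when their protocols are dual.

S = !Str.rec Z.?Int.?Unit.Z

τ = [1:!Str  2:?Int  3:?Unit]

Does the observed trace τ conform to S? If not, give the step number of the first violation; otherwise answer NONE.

@1 !Str  match  now at rec Z.…
@2 ?Int  match  now at ?Unit.rec Z.…
@3 ?Unit  match  now at rec Z.…
τ conforms to S (length 3)

NONE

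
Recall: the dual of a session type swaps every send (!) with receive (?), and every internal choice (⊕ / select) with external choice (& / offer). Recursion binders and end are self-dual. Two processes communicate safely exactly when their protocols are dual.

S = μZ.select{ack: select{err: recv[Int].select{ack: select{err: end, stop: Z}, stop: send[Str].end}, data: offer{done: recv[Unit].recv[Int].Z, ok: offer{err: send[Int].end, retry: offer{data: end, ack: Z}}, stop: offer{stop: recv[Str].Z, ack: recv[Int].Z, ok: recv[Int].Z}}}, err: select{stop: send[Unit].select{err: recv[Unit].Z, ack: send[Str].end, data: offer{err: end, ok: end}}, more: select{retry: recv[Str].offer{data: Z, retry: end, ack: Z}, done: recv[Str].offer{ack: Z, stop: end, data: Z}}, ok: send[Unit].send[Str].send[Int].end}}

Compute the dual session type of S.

μZ → μZ  (μ self-dual)
  select{ack,err} → offer{ack,err}  (internal→external)
    case ack:
      select{err,data} → offer{err,data}  (internal→external)
        case err:
          recv[Int] → send[Int]
            select{ack,stop} → offer{ack,stop}  (internal→external)
              case ack:
                select{err,stop} → offer{err,stop}  (internal→external)
                  case err:
                    dual(end) = end
                  case stop:
                    dual(Z) = Z
              case stop:
                send[Str] → recv[Str]
                  dual(end) = end
        case data:
          offer{done,ok,stop} → select{done,ok,stop}  (offer→select)
            case done:
              recv[Unit] → send[Unit]
                recv[Int] → send[Int]
                  dual(Z) = Z
            case ok:
              offer{err,retry} → select{err,retry}  (offer→select)
                case err:
                  send[Int] → recv[Int]
                    dual(end) = end
                case retry:
                  offer{data,ack} → select{data,ack}  (offer→select)
                    case data:
                      dual(end) = end
                    case ack:
                      dual(Z) = Z
            case stop:
              offer{stop,ack,ok} → select{stop,ack,ok}  (offer→select)
                case stop:
                  recv[Str] → send[Str]
                    dual(Z) = Z
                case ack:
                  recv[Int] → send[Int]
                    dual(Z) = Z
                case ok:
                  recv[Int] → send[Int]
                    dual(Z) = Z
    case err:
      select{stop,more,ok} → offer{stop,more,ok}  (internal→external)
        case stop:
          send[Unit] → recv[Unit]
            select{err,ack,data} → offer{err,ack,data}  (internal→external)
              case err:
                recv[Unit] → send[Unit]
                  dual(Z) = Z
              case ack:
                send[Str] → recv[Str]
                  dual(end) = end
              case data:
                offer{err,ok} → select{err,ok}  (offer→select)
                  case err:
                    dual(end) = end
                  case ok:
                    dual(end) = end
        case more:
          select{retry,done} → offer{retry,done}  (internal→external)
            case retry:
              recv[Str] → send[Str]
                offer{data,retry,ack} → select{data,retry,ack}  (offer→select)
                  case data:
                    dual(Z) = Z
                  case retry:
                    dual(end) = end
                  case ack:
                    dual(Z) = Z
            case done:
              recv[Str] → send[Str]
                offer{ack,stop,data} → select{ack,stop,data}  (offer→select)
                  case ack:
                    dual(Z) = Z
                  case stop:
                    dual(end) = end
                  case data:
                    dual(Z) = Z
        case ok:
          send[Unit] → recv[Unit]
            send[Str] → recv[Str]
              send[Int] → recv[Int]
                dual(end) = end

μZ.offer{ack: offer{err: send[Int].offer{ack: offer{err: end, stop: Z}, stop: recv[Str].end}, data: select{done: send[Unit].send[Int].Z, ok: select{err: recv[Int].end, retry: select{data: end, ack: Z}}, stop: select{stop: send[Str].Z, ack: send[Int].Z, ok: send[Int].Z}}}, err: offer{stop: recv[Unit].offer{err: send[Unit].Z, ack: recv[Str].end, data: select{err: end, ok: end}}, more: offer{retry: send[Str].select{data: Z, retry: end, ack: Z}, done: send[Str].select{ack: Z, stop: end, data: Z}}, ok: recv[Unit].recv[Str].recv[Int].end}}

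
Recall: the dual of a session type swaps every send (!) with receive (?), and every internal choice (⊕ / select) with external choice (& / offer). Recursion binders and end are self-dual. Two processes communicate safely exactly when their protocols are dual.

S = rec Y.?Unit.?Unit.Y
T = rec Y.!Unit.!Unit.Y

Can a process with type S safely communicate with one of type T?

YES

rec Y | rec Y  ✓ (binder kept)
  ?Unit | !Unit  ✓
    ?Unit | !Unit  ✓
      Y | Y  ✓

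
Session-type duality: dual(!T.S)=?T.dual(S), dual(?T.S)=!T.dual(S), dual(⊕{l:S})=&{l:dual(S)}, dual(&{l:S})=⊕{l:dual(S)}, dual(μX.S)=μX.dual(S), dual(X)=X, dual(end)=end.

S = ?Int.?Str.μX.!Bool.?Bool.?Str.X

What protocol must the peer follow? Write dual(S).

!Int.!Str.μX.?Bool.!Bool.!Str.X

?Int ↦ !Int
  ?Str ↦ !Str
    μX ↦ μX  (μ self-dual)
      !Bool ↦ ?Bool
        ?Bool ↦ !Bool
          ?Str ↦ !Str
            X ↦ X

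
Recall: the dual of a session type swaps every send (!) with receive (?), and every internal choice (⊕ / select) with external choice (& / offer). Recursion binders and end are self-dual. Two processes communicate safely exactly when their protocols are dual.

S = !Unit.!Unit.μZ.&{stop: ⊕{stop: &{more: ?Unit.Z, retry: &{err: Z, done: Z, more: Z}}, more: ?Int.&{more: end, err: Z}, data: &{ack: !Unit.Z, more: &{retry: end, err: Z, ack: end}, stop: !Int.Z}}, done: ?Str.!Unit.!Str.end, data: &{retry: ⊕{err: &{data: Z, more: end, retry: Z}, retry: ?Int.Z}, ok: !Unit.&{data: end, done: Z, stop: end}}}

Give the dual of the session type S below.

?Unit.?Unit.μZ.⊕{stop: &{stop: ⊕{more: !Unit.Z, retry: ⊕{err: Z, done: Z, more: Z}}, more: !Int.⊕{more: end, err: Z}, data: ⊕{ack: ?Unit.Z, more: ⊕{retry: end, err: Z, ack: end}, stop: ?Int.Z}}, done: !Str.?Unit.?Str.end, data: ⊕{retry: &{err: ⊕{data: Z, more: end, retry: Z}, retry: !Int.Z}, ok: ?Unit.⊕{data: end, done: Z, stop: end}}}

!Unit = ?Unit
  !Unit = ?Unit
    μZ = μZ  (binder kept)
      &{stop,done,data} = ⊕{stop,done,data}  (external→internal)
        [stop]
          ⊕{stop,more,data} = &{stop,more,data}  (internal→external)
            [stop]
              &{more,retry} = ⊕{more,retry}  (external→internal)
                [more]
                  ?Unit = !Unit
                    Z self-dual
                [retry]
                  &{err,done,more} = ⊕{err,done,more}  (external→internal)
                    [err]
                      Z self-dual
                    [done]
                      Z self-dual
                    [more]
                      Z self-dual
            [more]
              ?Int = !Int
                &{more,err} = ⊕{more,err}  (external→internal)
                  [more]
                    end self-dual
                  [err]
                    Z self-dual
            [data]
              &{ack,more,stop} = ⊕{ack,more,stop}  (external→internal)
                [ack]
                  !Unit = ?Unit
                    Z self-dual
                [more]
                  &{retry,err,ack} = ⊕{retry,err,ack}  (external→internal)
                    [retry]
                      end self-dual
                    [err]
                      Z self-dual
                    [ack]
                      end self-dual
                [stop]
                  !Int = ?Int
                    Z self-dual
        [done]
          ?Str = !Str
            !Unit = ?Unit
              !Str = ?Str
                end self-dual
        [data]
          &{retry,ok} = ⊕{retry,ok}  (external→internal)
            [retry]
              ⊕{err,retry} = &{err,retry}  (internal→external)
                [err]
                  &{data,more,retry} = ⊕{data,more,retry}  (external→internal)
                    [data]
                      Z self-dual
                    [more]
                      end self-dual
                    [retry]
                      Z self-dual
                [retry]
                  ?Int = !Int
                    Z self-dual
            [ok]
              !Unit = ?Unit
                &{data,done,stop} = ⊕{data,done,stop}  (external→internal)
                  [data]
                    end self-dual
                  [done]
                    Z self-dual
                  [stop]
                    end self-dual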